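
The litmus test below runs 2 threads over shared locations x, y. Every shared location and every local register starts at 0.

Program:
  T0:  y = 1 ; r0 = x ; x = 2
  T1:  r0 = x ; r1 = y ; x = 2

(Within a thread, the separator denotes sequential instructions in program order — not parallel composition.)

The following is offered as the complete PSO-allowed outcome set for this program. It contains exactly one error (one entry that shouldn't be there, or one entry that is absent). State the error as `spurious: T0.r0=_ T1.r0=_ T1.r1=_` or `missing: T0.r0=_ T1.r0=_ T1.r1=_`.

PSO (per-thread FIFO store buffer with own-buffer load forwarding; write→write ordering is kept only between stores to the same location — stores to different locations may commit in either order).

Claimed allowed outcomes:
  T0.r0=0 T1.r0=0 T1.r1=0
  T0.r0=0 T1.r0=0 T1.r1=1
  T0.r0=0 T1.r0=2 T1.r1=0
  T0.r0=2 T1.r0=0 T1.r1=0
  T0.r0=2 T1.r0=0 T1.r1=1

missing: T0.r0=0 T1.r0=2 T1.r1=1

outcome vector order: (T0.r0,T1.r0,T1.r1)
PSO: 6 outcomes — {<0 0 0> <0 0 1> <0 2 0> <0 2 1> <2 0 0> <2 0 1>}
PSO∖claimed = {<0 2 1>}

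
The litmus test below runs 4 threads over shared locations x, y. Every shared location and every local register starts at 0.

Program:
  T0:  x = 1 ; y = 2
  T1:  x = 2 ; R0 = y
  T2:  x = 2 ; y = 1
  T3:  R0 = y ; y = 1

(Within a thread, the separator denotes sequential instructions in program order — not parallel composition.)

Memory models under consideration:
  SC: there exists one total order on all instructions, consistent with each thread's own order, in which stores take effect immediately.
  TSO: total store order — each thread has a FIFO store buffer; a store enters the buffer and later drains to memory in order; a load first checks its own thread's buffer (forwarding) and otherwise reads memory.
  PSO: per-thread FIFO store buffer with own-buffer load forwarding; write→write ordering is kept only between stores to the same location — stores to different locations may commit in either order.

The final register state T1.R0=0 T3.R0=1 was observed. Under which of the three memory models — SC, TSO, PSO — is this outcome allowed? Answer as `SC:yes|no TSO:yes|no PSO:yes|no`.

outcome vector order: (T1.R0,T3.R0)
SC: 9 outcomes — {<0 0>; <0 1>; <0 2>; <1 0>; <1 1>; <1 2>; <2 0>; <2 1>; <2 2>}
TSO: 9 outcomes — {<0 0>; <0 1>; <0 2>; <1 0>; <1 1>; <1 2>; <2 0>; <2 1>; <2 2>}
PSO: 9 outcomes — {<0 0>; <0 1>; <0 2>; <1 0>; <1 1>; <1 2>; <2 0>; <2 1>; <2 2>}
target <0 1> ∈ {SC,TSO,PSO}

SC:yes TSO:yes PSO:yes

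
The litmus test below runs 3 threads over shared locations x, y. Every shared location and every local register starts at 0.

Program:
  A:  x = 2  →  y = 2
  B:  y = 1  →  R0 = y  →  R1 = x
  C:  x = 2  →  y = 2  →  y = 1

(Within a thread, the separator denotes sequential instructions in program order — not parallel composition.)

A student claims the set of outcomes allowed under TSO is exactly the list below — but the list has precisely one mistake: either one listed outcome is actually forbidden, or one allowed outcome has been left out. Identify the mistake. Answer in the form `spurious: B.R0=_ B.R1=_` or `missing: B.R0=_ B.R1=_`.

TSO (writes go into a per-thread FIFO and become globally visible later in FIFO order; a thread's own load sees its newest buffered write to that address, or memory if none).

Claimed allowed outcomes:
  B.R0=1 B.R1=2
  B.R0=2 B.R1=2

missing: B.R0=1 B.R1=0

outcome vector order: (B.R0,B.R1)
[TSO] allowed = {10 12 22}
TSO∖claimed = {10}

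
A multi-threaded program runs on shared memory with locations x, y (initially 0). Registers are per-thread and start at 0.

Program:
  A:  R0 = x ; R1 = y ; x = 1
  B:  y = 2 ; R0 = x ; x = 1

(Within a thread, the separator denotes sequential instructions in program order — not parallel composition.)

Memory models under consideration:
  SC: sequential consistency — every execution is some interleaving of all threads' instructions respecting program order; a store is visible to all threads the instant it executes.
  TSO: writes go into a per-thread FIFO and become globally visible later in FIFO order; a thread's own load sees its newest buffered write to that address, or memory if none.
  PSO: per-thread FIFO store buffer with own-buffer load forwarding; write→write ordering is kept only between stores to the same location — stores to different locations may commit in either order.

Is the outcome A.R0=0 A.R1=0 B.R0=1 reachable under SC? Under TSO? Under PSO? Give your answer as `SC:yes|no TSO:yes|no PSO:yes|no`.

SC:yes TSO:yes PSO:yes

outcome vector order: (A.R0,A.R1,B.R0)
SC (5): 0/0/0, 0/0/1, 0/2/0, 0/2/1, 1/2/0
TSO (5): 0/0/0, 0/0/1, 0/2/0, 0/2/1, 1/2/0
PSO (6): 0/0/0, 0/0/1, 0/2/0, 0/2/1, 1/0/0, 1/2/0
target 0/0/1 ∈ {SC,TSO,PSO}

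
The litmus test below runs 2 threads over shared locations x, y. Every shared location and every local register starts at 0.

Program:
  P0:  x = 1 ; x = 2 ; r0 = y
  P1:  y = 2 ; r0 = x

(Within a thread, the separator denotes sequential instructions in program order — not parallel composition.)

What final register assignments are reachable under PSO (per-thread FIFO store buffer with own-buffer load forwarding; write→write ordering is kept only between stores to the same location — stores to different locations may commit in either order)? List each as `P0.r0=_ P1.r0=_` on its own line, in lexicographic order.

P0.r0=0 P1.r0=0
P0.r0=0 P1.r0=1
P0.r0=0 P1.r0=2
P0.r0=2 P1.r0=0
P0.r0=2 P1.r0=1
P0.r0=2 P1.r0=2

outcome vector order: (P0.r0,P1.r0)
|PSO outcomes| = 6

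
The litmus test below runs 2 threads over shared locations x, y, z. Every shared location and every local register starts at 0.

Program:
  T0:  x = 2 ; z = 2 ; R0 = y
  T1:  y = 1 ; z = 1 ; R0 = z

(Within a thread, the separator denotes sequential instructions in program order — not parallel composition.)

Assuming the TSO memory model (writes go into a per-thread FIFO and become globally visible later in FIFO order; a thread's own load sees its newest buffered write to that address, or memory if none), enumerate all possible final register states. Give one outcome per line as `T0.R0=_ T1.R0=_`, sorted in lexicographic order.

T0.R0=0 T1.R0=1
T0.R0=0 T1.R0=2
T0.R0=1 T1.R0=1
T0.R0=1 T1.R0=2

outcome vector order: (T0.R0,T1.R0)
|TSO outcomes| = 4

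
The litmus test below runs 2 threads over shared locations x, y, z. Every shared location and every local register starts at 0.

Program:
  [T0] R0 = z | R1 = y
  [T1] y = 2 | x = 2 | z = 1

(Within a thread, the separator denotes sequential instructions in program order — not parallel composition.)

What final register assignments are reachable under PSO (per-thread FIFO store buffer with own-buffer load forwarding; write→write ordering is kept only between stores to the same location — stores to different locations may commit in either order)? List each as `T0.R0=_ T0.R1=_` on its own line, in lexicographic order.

T0.R0=0 T0.R1=0
T0.R0=0 T0.R1=2
T0.R0=1 T0.R1=0
T0.R0=1 T0.R1=2

outcome vector order: (T0.R0,T0.R1)
|PSO outcomes| = 4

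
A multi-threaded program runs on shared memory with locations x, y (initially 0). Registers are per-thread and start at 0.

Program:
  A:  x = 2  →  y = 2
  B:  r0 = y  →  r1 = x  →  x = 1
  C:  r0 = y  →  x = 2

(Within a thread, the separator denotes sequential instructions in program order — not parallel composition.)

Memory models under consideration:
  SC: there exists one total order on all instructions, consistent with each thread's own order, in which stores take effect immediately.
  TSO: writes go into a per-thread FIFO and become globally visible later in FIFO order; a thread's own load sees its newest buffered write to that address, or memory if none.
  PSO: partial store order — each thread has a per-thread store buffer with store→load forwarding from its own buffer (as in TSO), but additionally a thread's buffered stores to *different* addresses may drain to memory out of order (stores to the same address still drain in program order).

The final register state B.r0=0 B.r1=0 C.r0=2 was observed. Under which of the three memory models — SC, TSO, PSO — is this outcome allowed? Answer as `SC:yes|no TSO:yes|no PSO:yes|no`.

SC:yes TSO:yes PSO:yes

outcome vector order: (B.r0,B.r1,C.r0)
SC (6): 0/0/0; 0/0/2; 0/2/0; 0/2/2; 2/2/0; 2/2/2
TSO (6): 0/0/0; 0/0/2; 0/2/0; 0/2/2; 2/2/0; 2/2/2
PSO (8): 0/0/0; 0/0/2; 0/2/0; 0/2/2; 2/0/0; 2/0/2; 2/2/0; 2/2/2
target 0/0/2 ∈ {SC,TSO,PSO}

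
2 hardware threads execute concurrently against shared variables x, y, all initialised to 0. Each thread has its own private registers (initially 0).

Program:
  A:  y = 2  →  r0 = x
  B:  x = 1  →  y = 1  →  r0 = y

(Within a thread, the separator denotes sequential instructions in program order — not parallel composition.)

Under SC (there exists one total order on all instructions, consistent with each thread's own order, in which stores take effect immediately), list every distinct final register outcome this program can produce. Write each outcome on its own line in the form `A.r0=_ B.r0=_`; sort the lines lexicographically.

A.r0=0 B.r0=1
A.r0=1 B.r0=1
A.r0=1 B.r0=2

outcome vector order: (A.r0,B.r0)
|SC outcomes| = 3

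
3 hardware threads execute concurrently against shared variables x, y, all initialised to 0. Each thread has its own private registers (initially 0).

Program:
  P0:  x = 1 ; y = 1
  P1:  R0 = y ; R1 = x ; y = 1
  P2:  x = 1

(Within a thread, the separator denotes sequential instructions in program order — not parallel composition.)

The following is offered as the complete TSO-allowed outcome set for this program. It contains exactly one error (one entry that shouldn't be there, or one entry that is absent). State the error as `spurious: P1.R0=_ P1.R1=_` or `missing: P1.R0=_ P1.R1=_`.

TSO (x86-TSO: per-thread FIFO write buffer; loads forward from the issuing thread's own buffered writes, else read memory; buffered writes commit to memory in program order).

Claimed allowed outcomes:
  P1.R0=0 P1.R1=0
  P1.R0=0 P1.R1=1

missing: P1.R0=1 P1.R1=1

outcome vector order: (P1.R0,P1.R1)
under TSO → 00; 01; 11
TSO∖claimed = {11}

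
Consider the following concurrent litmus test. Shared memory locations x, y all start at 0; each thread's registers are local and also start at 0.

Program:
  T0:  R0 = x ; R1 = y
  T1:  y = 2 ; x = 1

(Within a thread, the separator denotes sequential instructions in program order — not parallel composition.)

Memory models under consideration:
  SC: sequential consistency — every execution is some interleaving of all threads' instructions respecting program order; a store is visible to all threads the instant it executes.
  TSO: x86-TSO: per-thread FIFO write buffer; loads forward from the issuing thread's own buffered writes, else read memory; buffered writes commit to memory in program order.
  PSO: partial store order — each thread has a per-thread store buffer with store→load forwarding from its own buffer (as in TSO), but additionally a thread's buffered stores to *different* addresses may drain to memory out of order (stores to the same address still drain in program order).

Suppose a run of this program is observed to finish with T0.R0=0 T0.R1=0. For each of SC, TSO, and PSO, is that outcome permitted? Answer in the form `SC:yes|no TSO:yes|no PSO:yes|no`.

outcome vector order: (T0.R0,T0.R1)
[SC] allowed = {(0,0) (0,2) (1,2)}
[TSO] allowed = {(0,0) (0,2) (1,2)}
[PSO] allowed = {(0,0) (0,2) (1,0) (1,2)}
target (0,0) ∈ {SC,TSO,PSO}

SC:yes TSO:yes PSO:yes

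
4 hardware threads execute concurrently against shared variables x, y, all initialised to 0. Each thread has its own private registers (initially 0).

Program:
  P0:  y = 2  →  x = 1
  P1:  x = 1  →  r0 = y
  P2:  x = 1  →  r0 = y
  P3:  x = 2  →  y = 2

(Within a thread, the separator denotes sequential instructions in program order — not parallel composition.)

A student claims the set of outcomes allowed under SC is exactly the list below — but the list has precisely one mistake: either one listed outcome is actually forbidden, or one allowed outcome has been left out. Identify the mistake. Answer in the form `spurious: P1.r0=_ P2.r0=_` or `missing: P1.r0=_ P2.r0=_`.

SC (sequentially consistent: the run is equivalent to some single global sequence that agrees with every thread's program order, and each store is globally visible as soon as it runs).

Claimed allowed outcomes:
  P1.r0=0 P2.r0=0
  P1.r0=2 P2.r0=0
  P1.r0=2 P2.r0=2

outcome vector order: (P1.r0,P2.r0)
SC: 4 outcomes — {<0 0> <0 2> <2 0> <2 2>}
SC∖claimed = {<0 2>}

missing: P1.r0=0 P2.r0=2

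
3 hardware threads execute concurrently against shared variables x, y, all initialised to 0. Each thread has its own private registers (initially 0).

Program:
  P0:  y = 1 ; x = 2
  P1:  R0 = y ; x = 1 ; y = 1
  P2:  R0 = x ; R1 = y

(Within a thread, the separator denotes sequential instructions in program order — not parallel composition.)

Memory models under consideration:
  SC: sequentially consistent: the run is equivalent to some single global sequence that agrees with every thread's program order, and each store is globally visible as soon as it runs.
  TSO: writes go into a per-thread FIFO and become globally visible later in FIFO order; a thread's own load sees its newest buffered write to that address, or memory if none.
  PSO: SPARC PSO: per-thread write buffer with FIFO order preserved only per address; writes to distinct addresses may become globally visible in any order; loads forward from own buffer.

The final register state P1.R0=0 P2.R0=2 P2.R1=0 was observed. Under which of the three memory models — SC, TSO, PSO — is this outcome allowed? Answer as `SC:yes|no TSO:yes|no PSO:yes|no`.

outcome vector order: (P1.R0,P2.R0,P2.R1)
under SC → (0,0,0); (0,0,1); (0,1,0); (0,1,1); (0,2,1); (1,0,0); (1,0,1); (1,1,1); (1,2,1)
under TSO → (0,0,0); (0,0,1); (0,1,0); (0,1,1); (0,2,1); (1,0,0); (1,0,1); (1,1,1); (1,2,1)
under PSO → (0,0,0); (0,0,1); (0,1,0); (0,1,1); (0,2,0); (0,2,1); (1,0,0); (1,0,1); (1,1,1); (1,2,0); (1,2,1)
target (0,2,0) ∈ {PSO}

SC:no TSO:no PSO:yes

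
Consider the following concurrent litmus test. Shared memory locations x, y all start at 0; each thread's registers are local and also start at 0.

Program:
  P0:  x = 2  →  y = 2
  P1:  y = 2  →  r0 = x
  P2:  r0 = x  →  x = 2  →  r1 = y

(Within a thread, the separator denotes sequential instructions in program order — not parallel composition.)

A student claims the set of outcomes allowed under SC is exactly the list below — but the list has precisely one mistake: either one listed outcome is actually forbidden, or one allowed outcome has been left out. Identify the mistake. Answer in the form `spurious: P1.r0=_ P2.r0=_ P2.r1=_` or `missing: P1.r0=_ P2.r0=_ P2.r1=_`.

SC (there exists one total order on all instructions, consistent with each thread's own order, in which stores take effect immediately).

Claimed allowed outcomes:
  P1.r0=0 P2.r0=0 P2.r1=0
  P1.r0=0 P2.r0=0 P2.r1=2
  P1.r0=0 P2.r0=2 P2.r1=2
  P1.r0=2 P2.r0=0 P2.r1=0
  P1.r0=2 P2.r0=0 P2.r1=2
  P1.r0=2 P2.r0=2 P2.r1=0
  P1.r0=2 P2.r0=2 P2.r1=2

spurious: P1.r0=0 P2.r0=0 P2.r1=0

outcome vector order: (P1.r0,P2.r0,P2.r1)
[SC] allowed = {<0 0 2> <0 2 2> <2 0 0> <2 0 2> <2 2 0> <2 2 2>}
claimed∖SC = {<0 0 0>}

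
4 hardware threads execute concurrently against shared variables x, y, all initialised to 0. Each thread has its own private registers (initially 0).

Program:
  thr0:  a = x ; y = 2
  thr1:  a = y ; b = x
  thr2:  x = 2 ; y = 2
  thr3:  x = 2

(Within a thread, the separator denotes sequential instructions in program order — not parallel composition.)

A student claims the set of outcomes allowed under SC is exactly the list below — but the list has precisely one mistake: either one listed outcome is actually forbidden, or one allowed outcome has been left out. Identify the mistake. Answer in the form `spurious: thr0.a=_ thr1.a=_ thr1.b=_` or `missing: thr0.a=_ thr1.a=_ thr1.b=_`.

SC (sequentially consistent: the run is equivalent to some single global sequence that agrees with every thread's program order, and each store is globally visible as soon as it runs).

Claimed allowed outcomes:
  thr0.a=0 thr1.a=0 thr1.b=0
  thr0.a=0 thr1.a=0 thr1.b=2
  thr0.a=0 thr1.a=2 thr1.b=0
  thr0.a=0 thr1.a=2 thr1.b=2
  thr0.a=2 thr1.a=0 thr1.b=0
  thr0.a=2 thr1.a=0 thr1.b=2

missing: thr0.a=2 thr1.a=2 thr1.b=2

outcome vector order: (thr0.a,thr1.a,thr1.b)
SC (7): (0,0,0), (0,0,2), (0,2,0), (0,2,2), (2,0,0), (2,0,2), (2,2,2)
SC∖claimed = {(2,2,2)}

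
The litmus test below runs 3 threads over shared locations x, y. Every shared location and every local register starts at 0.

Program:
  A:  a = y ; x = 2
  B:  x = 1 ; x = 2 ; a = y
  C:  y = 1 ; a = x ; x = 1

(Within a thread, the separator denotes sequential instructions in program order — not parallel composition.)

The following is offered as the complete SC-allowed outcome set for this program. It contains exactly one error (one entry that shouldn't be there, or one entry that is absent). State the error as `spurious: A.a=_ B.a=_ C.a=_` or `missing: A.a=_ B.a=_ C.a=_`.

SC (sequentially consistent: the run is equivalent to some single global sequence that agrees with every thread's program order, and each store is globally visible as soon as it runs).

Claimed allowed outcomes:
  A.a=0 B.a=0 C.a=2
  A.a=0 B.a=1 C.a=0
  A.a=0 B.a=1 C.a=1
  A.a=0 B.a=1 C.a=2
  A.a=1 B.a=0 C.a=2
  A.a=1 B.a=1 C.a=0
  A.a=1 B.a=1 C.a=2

outcome vector order: (A.a,B.a,C.a)
under SC → (0,0,2) (0,1,0) (0,1,1) (0,1,2) (1,0,2) (1,1,0) (1,1,1) (1,1,2)
SC∖claimed = {(1,1,1)}

missing: A.a=1 B.a=1 C.a=1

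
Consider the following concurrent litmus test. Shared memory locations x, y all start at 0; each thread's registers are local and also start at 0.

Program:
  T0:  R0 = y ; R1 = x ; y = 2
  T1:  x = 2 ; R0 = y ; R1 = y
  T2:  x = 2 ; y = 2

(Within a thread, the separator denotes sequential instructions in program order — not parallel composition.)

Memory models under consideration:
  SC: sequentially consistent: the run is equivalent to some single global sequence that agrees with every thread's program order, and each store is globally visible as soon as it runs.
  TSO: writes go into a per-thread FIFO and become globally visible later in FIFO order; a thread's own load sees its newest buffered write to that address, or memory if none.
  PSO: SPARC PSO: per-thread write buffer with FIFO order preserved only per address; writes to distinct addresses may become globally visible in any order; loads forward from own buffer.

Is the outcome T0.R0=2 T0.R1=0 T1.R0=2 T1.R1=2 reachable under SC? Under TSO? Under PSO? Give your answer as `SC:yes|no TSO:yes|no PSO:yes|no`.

outcome vector order: (T0.R0,T0.R1,T1.R0,T1.R1)
under SC → <0 0 0 0>; <0 0 0 2>; <0 0 2 2>; <0 2 0 0>; <0 2 0 2>; <0 2 2 2>; <2 2 0 0>; <2 2 0 2>; <2 2 2 2>
under TSO → <0 0 0 0>; <0 0 0 2>; <0 0 2 2>; <0 2 0 0>; <0 2 0 2>; <0 2 2 2>; <2 2 0 0>; <2 2 0 2>; <2 2 2 2>
under PSO → <0 0 0 0>; <0 0 0 2>; <0 0 2 2>; <0 2 0 0>; <0 2 0 2>; <0 2 2 2>; <2 0 0 0>; <2 0 0 2>; <2 0 2 2>; <2 2 0 0>; <2 2 0 2>; <2 2 2 2>
target <2 0 2 2> ∈ {PSO}

SC:no TSO:no PSO:yes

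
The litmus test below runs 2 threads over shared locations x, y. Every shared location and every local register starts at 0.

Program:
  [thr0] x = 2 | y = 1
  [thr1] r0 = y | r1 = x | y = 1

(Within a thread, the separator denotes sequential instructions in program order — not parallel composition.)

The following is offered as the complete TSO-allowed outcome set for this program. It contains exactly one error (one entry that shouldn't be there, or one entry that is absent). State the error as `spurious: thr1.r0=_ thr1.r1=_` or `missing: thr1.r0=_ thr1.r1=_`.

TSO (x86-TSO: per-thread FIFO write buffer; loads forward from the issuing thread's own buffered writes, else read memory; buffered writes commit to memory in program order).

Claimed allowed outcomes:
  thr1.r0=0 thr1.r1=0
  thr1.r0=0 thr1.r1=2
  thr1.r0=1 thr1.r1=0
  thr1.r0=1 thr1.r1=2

outcome vector order: (thr1.r0,thr1.r1)
TSO (3): <0 0> <0 2> <1 2>
claimed∖TSO = {<1 0>}

spurious: thr1.r0=1 thr1.r1=0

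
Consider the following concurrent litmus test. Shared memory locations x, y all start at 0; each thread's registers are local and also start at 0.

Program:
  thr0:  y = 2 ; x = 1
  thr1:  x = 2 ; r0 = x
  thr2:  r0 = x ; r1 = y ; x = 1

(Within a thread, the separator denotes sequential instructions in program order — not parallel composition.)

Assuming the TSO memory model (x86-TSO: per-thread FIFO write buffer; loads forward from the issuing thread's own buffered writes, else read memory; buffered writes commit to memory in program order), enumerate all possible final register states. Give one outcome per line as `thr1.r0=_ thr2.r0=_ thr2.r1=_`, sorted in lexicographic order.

thr1.r0=1 thr2.r0=0 thr2.r1=0
thr1.r0=1 thr2.r0=0 thr2.r1=2
thr1.r0=1 thr2.r0=1 thr2.r1=2
thr1.r0=1 thr2.r0=2 thr2.r1=0
thr1.r0=1 thr2.r0=2 thr2.r1=2
thr1.r0=2 thr2.r0=0 thr2.r1=0
thr1.r0=2 thr2.r0=0 thr2.r1=2
thr1.r0=2 thr2.r0=1 thr2.r1=2
thr1.r0=2 thr2.r0=2 thr2.r1=0
thr1.r0=2 thr2.r0=2 thr2.r1=2

outcome vector order: (thr1.r0,thr2.r0,thr2.r1)
|TSO outcomes| = 10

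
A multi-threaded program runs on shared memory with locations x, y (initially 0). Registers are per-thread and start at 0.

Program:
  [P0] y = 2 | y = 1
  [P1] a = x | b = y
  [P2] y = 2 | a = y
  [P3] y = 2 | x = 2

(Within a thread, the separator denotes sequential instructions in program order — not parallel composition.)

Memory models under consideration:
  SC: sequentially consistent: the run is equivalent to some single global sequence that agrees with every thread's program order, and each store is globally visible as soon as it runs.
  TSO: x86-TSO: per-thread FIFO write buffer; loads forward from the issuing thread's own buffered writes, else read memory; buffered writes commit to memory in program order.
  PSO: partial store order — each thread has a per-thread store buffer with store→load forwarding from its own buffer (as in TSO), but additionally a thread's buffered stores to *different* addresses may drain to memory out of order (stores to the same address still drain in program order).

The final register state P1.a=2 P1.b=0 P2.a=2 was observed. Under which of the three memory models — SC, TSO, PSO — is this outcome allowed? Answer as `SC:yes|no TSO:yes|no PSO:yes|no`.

outcome vector order: (P1.a,P1.b,P2.a)
SC (10): 001 002 011 012 021 022 211 212 221 222
TSO (10): 001 002 011 012 021 022 211 212 221 222
PSO (12): 001 002 011 012 021 022 201 202 211 212 221 222
target 202 ∈ {PSO}

SC:no TSO:no PSO:yes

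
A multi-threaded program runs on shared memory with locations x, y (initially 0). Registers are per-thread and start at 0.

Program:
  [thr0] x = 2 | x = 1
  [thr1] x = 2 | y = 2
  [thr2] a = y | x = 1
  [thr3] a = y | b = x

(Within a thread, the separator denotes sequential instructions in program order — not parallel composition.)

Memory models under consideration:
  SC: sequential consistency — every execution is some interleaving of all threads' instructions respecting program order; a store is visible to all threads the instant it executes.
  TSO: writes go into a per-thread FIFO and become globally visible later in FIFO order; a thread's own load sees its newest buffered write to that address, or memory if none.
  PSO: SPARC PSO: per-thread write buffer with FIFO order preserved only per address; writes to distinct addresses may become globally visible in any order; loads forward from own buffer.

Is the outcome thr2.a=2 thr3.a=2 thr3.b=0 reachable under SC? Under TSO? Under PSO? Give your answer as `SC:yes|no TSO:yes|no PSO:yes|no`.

SC:no TSO:no PSO:yes

outcome vector order: (thr2.a,thr3.a,thr3.b)
SC: 10 outcomes — {(0,0,0), (0,0,1), (0,0,2), (0,2,1), (0,2,2), (2,0,0), (2,0,1), (2,0,2), (2,2,1), (2,2,2)}
TSO: 10 outcomes — {(0,0,0), (0,0,1), (0,0,2), (0,2,1), (0,2,2), (2,0,0), (2,0,1), (2,0,2), (2,2,1), (2,2,2)}
PSO: 12 outcomes — {(0,0,0), (0,0,1), (0,0,2), (0,2,0), (0,2,1), (0,2,2), (2,0,0), (2,0,1), (2,0,2), (2,2,0), (2,2,1), (2,2,2)}
target (2,2,0) ∈ {PSO}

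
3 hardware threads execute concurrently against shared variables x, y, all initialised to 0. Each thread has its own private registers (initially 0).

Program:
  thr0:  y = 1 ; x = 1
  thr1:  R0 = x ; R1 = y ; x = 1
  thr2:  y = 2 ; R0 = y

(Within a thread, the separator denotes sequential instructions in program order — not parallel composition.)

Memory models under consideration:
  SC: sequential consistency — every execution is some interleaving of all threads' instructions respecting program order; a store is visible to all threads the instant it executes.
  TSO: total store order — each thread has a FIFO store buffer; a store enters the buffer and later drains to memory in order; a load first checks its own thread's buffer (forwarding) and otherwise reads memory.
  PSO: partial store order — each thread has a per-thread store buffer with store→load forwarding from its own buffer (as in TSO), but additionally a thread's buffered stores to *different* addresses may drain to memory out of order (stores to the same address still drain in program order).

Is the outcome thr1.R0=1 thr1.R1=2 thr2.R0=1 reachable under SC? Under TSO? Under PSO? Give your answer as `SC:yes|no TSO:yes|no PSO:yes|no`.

SC:no TSO:no PSO:yes

outcome vector order: (thr1.R0,thr1.R1,thr2.R0)
[SC] allowed = {<0 0 1> <0 0 2> <0 1 1> <0 1 2> <0 2 1> <0 2 2> <1 1 1> <1 1 2> <1 2 2>}
[TSO] allowed = {<0 0 1> <0 0 2> <0 1 1> <0 1 2> <0 2 1> <0 2 2> <1 1 1> <1 1 2> <1 2 2>}
[PSO] allowed = {<0 0 1> <0 0 2> <0 1 1> <0 1 2> <0 2 1> <0 2 2> <1 0 1> <1 0 2> <1 1 1> <1 1 2> <1 2 1> <1 2 2>}
target <1 2 1> ∈ {PSO}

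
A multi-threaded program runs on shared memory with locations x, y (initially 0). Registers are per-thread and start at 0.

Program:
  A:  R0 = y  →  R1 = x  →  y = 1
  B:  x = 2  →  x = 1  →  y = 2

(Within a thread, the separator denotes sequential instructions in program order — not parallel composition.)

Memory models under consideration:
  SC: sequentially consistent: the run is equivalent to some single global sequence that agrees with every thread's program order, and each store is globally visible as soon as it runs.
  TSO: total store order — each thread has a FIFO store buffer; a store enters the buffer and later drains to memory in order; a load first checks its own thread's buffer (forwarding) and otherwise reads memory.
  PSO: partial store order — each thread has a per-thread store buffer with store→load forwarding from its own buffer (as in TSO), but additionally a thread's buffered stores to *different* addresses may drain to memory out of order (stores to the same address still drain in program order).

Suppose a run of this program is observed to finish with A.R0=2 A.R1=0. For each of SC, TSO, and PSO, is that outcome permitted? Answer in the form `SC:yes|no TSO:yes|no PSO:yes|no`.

outcome vector order: (A.R0,A.R1)
SC (4): 00 01 02 21
TSO (4): 00 01 02 21
PSO (6): 00 01 02 20 21 22
target 20 ∈ {PSO}

SC:no TSO:no PSO:yes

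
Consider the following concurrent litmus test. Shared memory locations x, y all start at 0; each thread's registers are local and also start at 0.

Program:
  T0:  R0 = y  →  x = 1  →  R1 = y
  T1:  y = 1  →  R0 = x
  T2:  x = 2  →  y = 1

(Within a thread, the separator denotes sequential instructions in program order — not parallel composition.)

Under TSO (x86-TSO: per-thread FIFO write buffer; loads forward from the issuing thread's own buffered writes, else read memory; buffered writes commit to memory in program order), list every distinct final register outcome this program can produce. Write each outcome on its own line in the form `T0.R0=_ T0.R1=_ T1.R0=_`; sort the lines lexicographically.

T0.R0=0 T0.R1=0 T1.R0=0
T0.R0=0 T0.R1=0 T1.R0=1
T0.R0=0 T0.R1=0 T1.R0=2
T0.R0=0 T0.R1=1 T1.R0=0
T0.R0=0 T0.R1=1 T1.R0=1
T0.R0=0 T0.R1=1 T1.R0=2
T0.R0=1 T0.R1=1 T1.R0=0
T0.R0=1 T0.R1=1 T1.R0=1
T0.R0=1 T0.R1=1 T1.R0=2

outcome vector order: (T0.R0,T0.R1,T1.R0)
|TSO outcomes| = 9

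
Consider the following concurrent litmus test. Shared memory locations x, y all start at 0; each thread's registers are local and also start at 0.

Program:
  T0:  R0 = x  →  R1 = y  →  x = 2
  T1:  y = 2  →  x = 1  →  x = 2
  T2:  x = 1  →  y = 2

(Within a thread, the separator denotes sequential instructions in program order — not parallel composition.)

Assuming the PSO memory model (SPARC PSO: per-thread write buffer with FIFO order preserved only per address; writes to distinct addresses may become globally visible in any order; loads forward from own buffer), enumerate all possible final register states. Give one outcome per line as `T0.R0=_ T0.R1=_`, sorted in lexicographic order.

outcome vector order: (T0.R0,T0.R1)
|PSO outcomes| = 6

T0.R0=0 T0.R1=0
T0.R0=0 T0.R1=2
T0.R0=1 T0.R1=0
T0.R0=1 T0.R1=2
T0.R0=2 T0.R1=0
T0.R0=2 T0.R1=2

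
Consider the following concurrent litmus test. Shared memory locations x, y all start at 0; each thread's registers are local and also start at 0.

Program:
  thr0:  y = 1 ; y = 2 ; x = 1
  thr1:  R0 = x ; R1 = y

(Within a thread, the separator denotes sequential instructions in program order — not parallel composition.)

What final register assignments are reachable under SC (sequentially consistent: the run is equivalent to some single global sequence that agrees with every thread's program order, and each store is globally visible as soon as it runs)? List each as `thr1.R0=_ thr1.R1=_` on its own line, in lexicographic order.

outcome vector order: (thr1.R0,thr1.R1)
|SC outcomes| = 4

thr1.R0=0 thr1.R1=0
thr1.R0=0 thr1.R1=1
thr1.R0=0 thr1.R1=2
thr1.R0=1 thr1.R1=2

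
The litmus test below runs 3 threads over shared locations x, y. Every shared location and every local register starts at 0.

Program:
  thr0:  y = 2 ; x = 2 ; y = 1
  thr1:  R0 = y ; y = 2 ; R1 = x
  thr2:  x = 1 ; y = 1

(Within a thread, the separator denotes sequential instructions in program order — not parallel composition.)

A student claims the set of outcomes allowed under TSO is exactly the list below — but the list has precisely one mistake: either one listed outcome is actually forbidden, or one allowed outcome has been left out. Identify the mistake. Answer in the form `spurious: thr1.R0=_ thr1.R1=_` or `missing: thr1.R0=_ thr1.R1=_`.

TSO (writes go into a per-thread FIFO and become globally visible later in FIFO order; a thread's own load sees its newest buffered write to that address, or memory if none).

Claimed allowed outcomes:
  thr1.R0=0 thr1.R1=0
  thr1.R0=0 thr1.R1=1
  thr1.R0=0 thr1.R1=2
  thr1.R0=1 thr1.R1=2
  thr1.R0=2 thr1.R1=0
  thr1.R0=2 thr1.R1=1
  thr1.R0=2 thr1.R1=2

missing: thr1.R0=1 thr1.R1=1

outcome vector order: (thr1.R0,thr1.R1)
TSO (8): <0 0>; <0 1>; <0 2>; <1 1>; <1 2>; <2 0>; <2 1>; <2 2>
TSO∖claimed = {<1 1>}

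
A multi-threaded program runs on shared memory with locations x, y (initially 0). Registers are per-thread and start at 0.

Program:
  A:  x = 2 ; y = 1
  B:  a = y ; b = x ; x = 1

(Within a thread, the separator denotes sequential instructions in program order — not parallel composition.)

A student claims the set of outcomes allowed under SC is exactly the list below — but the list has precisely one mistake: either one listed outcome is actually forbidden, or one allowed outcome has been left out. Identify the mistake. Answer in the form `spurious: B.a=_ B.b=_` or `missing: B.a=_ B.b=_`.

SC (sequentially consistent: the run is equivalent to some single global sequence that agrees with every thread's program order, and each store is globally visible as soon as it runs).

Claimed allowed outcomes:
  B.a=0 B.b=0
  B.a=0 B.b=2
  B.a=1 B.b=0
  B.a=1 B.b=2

spurious: B.a=1 B.b=0

outcome vector order: (B.a,B.b)
[SC] allowed = {0/0 0/2 1/2}
claimed∖SC = {1/0}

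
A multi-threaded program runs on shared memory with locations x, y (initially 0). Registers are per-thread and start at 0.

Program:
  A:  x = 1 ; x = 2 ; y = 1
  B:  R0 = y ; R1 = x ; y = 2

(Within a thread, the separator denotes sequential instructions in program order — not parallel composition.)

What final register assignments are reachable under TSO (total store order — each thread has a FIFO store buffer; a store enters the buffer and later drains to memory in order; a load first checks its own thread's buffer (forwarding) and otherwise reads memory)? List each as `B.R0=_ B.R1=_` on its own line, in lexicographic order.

B.R0=0 B.R1=0
B.R0=0 B.R1=1
B.R0=0 B.R1=2
B.R0=1 B.R1=2

outcome vector order: (B.R0,B.R1)
|TSO outcomes| = 4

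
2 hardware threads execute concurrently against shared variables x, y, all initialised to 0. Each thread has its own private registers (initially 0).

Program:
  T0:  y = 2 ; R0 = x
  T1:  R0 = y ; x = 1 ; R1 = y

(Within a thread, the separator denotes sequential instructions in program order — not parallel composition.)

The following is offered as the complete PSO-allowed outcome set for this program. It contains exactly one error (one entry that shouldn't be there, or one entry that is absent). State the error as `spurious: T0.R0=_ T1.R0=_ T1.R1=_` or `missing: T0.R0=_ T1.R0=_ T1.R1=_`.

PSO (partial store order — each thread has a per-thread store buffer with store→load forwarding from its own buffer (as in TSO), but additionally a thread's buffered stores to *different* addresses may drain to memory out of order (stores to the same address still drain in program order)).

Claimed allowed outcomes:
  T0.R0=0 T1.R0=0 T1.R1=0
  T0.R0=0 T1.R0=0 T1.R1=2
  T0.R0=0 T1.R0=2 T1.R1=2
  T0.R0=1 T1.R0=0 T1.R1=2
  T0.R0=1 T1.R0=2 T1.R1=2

outcome vector order: (T0.R0,T1.R0,T1.R1)
under PSO → (0,0,0) (0,0,2) (0,2,2) (1,0,0) (1,0,2) (1,2,2)
PSO∖claimed = {(1,0,0)}

missing: T0.R0=1 T1.R0=0 T1.R1=0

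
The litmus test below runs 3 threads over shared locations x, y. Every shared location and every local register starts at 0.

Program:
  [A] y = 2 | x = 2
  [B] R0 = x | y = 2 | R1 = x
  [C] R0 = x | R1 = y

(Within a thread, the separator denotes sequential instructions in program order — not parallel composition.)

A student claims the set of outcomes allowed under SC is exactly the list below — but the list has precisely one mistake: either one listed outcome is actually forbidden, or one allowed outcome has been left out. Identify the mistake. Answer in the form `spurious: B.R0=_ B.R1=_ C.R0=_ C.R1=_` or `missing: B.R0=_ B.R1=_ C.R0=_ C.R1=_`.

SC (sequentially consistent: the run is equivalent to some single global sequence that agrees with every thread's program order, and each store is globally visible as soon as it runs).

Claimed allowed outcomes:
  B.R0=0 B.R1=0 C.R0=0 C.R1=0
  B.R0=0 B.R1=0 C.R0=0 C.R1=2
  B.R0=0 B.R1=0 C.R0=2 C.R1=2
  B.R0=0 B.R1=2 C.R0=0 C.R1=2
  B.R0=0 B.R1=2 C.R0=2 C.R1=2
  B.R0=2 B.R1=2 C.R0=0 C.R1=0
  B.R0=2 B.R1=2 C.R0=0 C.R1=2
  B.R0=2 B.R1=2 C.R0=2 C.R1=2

missing: B.R0=0 B.R1=2 C.R0=0 C.R1=0

outcome vector order: (B.R0,B.R1,C.R0,C.R1)
under SC → <0 0 0 0> <0 0 0 2> <0 0 2 2> <0 2 0 0> <0 2 0 2> <0 2 2 2> <2 2 0 0> <2 2 0 2> <2 2 2 2>
SC∖claimed = {<0 2 0 0>}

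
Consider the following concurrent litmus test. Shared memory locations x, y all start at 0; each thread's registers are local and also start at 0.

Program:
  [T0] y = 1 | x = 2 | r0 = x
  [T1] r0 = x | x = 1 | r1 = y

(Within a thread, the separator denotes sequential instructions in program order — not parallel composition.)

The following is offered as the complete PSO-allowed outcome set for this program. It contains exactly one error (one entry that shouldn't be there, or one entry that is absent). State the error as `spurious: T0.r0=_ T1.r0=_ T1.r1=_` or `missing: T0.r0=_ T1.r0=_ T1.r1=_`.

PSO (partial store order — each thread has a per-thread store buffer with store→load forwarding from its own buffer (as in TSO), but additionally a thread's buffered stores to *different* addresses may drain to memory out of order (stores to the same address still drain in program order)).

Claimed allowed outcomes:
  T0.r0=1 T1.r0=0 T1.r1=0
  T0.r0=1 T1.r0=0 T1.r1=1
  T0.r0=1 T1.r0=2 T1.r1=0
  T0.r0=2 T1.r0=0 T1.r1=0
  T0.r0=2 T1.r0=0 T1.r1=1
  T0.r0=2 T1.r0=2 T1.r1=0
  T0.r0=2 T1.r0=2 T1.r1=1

outcome vector order: (T0.r0,T1.r0,T1.r1)
under PSO → (1,0,0) (1,0,1) (1,2,0) (1,2,1) (2,0,0) (2,0,1) (2,2,0) (2,2,1)
PSO∖claimed = {(1,2,1)}

missing: T0.r0=1 T1.r0=2 T1.r1=1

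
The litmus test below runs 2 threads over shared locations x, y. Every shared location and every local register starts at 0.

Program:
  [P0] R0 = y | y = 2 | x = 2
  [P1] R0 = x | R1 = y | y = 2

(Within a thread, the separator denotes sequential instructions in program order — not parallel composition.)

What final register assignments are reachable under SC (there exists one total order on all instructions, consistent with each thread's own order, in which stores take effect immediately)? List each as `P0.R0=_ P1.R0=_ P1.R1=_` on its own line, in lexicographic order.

outcome vector order: (P0.R0,P1.R0,P1.R1)
|SC outcomes| = 4

P0.R0=0 P1.R0=0 P1.R1=0
P0.R0=0 P1.R0=0 P1.R1=2
P0.R0=0 P1.R0=2 P1.R1=2
P0.R0=2 P1.R0=0 P1.R1=0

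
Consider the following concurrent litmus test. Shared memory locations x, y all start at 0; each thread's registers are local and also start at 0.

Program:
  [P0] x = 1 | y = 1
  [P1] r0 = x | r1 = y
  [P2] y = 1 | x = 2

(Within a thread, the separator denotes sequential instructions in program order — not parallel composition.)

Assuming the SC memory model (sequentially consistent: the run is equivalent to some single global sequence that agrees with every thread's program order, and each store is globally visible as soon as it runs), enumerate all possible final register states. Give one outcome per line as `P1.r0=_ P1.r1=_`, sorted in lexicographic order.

P1.r0=0 P1.r1=0
P1.r0=0 P1.r1=1
P1.r0=1 P1.r1=0
P1.r0=1 P1.r1=1
P1.r0=2 P1.r1=1

outcome vector order: (P1.r0,P1.r1)
|SC outcomes| = 5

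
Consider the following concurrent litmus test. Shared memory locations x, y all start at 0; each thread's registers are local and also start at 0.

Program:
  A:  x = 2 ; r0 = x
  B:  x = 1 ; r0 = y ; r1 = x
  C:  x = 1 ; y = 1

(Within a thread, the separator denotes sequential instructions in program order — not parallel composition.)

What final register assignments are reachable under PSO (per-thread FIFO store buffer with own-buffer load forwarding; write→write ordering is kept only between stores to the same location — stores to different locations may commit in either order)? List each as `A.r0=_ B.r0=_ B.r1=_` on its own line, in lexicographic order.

outcome vector order: (A.r0,B.r0,B.r1)
|PSO outcomes| = 8

A.r0=1 B.r0=0 B.r1=1
A.r0=1 B.r0=0 B.r1=2
A.r0=1 B.r0=1 B.r1=1
A.r0=1 B.r0=1 B.r1=2
A.r0=2 B.r0=0 B.r1=1
A.r0=2 B.r0=0 B.r1=2
A.r0=2 B.r0=1 B.r1=1
A.r0=2 B.r0=1 B.r1=2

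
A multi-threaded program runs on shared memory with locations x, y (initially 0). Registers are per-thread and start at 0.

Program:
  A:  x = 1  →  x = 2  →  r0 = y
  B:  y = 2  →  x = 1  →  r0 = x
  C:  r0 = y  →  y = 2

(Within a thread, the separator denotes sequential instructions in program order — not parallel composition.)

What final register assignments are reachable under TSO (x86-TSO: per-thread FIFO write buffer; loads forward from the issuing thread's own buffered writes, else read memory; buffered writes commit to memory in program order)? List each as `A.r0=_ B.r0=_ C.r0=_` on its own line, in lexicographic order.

outcome vector order: (A.r0,B.r0,C.r0)
|TSO outcomes| = 8

A.r0=0 B.r0=1 C.r0=0
A.r0=0 B.r0=1 C.r0=2
A.r0=0 B.r0=2 C.r0=0
A.r0=0 B.r0=2 C.r0=2
A.r0=2 B.r0=1 C.r0=0
A.r0=2 B.r0=1 C.r0=2
A.r0=2 B.r0=2 C.r0=0
A.r0=2 B.r0=2 C.r0=2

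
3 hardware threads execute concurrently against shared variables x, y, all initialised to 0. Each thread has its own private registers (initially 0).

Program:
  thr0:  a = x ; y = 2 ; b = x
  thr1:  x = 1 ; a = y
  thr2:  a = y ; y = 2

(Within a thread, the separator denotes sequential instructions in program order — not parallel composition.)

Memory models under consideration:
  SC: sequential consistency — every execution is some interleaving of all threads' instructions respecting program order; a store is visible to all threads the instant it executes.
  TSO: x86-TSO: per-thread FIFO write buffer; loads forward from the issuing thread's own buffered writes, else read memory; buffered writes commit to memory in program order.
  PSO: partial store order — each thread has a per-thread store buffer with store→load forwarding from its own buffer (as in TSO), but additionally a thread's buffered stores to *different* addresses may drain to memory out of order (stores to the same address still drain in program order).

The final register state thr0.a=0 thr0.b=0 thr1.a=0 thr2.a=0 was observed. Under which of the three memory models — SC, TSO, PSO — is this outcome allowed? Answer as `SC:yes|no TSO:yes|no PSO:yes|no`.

outcome vector order: (thr0.a,thr0.b,thr1.a,thr2.a)
SC (10): <0 0 2 0> <0 0 2 2> <0 1 0 0> <0 1 0 2> <0 1 2 0> <0 1 2 2> <1 1 0 0> <1 1 0 2> <1 1 2 0> <1 1 2 2>
TSO (12): <0 0 0 0> <0 0 0 2> <0 0 2 0> <0 0 2 2> <0 1 0 0> <0 1 0 2> <0 1 2 0> <0 1 2 2> <1 1 0 0> <1 1 0 2> <1 1 2 0> <1 1 2 2>
PSO (12): <0 0 0 0> <0 0 0 2> <0 0 2 0> <0 0 2 2> <0 1 0 0> <0 1 0 2> <0 1 2 0> <0 1 2 2> <1 1 0 0> <1 1 0 2> <1 1 2 0> <1 1 2 2>
target <0 0 0 0> ∈ {TSO,PSO}

SC:no TSO:yes PSO:yes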